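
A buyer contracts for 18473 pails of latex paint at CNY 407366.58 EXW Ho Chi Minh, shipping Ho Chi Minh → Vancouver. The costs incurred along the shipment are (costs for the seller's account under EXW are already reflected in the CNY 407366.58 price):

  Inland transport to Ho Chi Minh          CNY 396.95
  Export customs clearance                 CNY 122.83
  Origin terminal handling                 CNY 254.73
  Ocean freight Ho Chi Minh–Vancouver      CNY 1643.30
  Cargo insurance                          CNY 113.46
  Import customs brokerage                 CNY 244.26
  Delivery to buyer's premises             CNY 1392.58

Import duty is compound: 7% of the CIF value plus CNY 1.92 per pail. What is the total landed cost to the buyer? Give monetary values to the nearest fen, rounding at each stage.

EXW: the seller makes goods available at their premises; the buyer bears all onward costs.
CIF value = EXW price + inland to port + export clearance + origin terminal + freight + insurance = 407366.58 + 396.95 + 122.83 + 254.73 + 1643.30 + 113.46 = 409897.85
Ad valorem component: 409897.85 × 7% = 28692.85
Specific component: 18473 × 1.92 = 35468.16
Import duty = 28692.85 + 35468.16 = 64161.01
Buyer bears: inland to port 396.95 + export clearance 122.83 + origin terminal 254.73 + freight 1643.30 + insurance 113.46 + brokerage 244.26 + delivery 1392.58 + duty 64161.01 = 68329.12
Landed cost = invoice 407366.58 + 68329.12 = 475695.70

Total landed cost: CNY 475695.70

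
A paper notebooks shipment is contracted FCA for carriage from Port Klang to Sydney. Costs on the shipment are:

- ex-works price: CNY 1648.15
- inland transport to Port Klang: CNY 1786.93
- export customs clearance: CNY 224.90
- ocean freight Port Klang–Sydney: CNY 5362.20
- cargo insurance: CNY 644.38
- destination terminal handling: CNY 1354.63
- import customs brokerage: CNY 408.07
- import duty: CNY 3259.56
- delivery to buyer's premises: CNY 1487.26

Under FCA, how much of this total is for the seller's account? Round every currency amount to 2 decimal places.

FCA: the seller delivers export-cleared goods to the carrier; the buyer bears costs from that point.
Seller's account: goods 1648.15 + inland to port 1786.93 + export clearance 224.90 = 3659.98
Buyer's account: freight 5362.20 + insurance 644.38 + destination terminal 1354.63 + brokerage 408.07 + duty 3259.56 + delivery 1487.26 = 12516.10

Seller's account: CNY 3659.98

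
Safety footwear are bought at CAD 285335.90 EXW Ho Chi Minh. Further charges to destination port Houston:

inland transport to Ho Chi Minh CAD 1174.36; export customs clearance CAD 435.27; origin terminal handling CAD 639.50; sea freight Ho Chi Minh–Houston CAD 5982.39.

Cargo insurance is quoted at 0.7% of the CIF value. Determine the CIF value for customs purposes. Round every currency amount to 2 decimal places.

Let C be the CIF value. C = EXW price + pre-shipment costs + freight + 0.7% × C
C − 0.7% × C = 285335.90 + 1174.36 + 435.27 + 639.50 + 5982.39
0.993 × C = 293567.42
C = 293567.42 / 0.993 = 295636.88
Insurance premium = 0.7% × 295636.88 = 2069.46

CIF value: CAD 295636.88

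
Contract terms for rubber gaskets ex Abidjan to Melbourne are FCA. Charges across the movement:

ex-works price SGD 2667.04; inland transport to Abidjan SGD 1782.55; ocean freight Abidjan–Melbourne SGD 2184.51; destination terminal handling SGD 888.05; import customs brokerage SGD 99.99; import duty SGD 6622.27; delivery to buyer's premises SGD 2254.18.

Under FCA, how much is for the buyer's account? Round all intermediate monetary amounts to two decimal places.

FCA: the seller delivers export-cleared goods to the carrier; the buyer bears costs from that point.
Seller's account: goods 2667.04 + inland to port 1782.55 = 4449.59
Buyer's account: freight 2184.51 + destination terminal 888.05 + brokerage 99.99 + duty 6622.27 + delivery 2254.18 = 12049.00

Buyer's account: SGD 12049.00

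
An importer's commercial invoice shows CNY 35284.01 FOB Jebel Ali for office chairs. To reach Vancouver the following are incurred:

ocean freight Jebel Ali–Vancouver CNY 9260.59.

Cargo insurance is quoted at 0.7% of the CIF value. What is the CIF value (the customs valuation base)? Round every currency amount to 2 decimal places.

CIF value: CNY 44858.61

Let C be the CIF value. C = FOB price + freight + 0.7% × C
C − 0.7% × C = 35284.01 + 9260.59
0.993 × C = 44544.60
C = 44544.60 / 0.993 = 44858.61
Insurance premium = 0.7% × 44858.61 = 314.01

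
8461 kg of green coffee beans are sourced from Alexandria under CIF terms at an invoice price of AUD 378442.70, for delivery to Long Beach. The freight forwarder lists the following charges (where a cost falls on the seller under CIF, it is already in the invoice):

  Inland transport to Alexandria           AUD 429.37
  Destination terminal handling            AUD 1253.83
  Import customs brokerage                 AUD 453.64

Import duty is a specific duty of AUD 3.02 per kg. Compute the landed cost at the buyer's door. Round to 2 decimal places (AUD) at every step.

CIF: the seller pays costs through ocean freight and marine insurance to the destination port.
Already in the invoice (seller's account under CIF): inland to port — exclude.
The CIF price already equals the CIF value: 378442.70
Import duty = 8461 × 3.02 = 25552.22
Buyer bears: destination terminal 1253.83 + brokerage 453.64 + duty 25552.22 = 27259.69
Landed cost = invoice 378442.70 + 27259.69 = 405702.39

Total landed cost: AUD 405702.39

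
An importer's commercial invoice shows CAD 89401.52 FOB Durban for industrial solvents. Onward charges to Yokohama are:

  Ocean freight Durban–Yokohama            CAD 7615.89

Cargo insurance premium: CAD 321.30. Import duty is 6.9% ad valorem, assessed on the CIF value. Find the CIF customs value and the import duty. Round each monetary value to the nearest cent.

CIF value: CAD 97338.71; import duty: CAD 6716.37

CIF = FOB price + freight + insurance
CIF = 89401.52 + 7615.89 + 321.30 = 97338.71
Import duty = 97338.71 × 6.9% = 6716.37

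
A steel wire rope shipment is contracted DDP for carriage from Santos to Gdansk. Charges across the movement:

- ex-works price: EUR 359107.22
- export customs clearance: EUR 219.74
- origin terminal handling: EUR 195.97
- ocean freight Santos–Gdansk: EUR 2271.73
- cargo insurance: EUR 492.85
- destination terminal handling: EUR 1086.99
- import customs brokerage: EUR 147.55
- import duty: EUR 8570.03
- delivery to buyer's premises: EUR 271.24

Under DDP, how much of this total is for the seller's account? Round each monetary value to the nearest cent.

Seller's account: EUR 372363.32

DDP: the seller bears all costs including import duty.
Seller's account: goods 359107.22 + export clearance 219.74 + origin terminal 195.97 + freight 2271.73 + insurance 492.85 + destination terminal 1086.99 + brokerage 147.55 + duty 8570.03 + delivery 271.24 = 372363.32
Buyer's account: 0.00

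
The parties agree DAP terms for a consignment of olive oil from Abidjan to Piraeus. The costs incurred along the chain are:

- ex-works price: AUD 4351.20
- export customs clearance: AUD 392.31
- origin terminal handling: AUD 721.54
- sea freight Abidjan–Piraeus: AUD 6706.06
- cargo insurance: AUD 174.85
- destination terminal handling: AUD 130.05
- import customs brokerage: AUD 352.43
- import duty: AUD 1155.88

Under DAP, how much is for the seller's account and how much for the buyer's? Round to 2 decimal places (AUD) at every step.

Seller: AUD 12476.01; buyer: AUD 1508.31

DAP: the seller bears all costs to the named destination except import duty and clearance.
Seller's account: goods 4351.20 + export clearance 392.31 + origin terminal 721.54 + freight 6706.06 + insurance 174.85 + destination terminal 130.05 = 12476.01
Buyer's account: brokerage 352.43 + duty 1155.88 = 1508.31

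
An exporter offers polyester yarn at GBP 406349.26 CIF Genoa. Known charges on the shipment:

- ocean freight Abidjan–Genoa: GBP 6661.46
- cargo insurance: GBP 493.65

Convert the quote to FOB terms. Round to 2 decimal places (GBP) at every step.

FOB price: GBP 399194.15

From CIF to FOB, the seller no longer bears: freight, insurance.
FOB price = 406349.26 − 6661.46 − 493.65 = 399194.15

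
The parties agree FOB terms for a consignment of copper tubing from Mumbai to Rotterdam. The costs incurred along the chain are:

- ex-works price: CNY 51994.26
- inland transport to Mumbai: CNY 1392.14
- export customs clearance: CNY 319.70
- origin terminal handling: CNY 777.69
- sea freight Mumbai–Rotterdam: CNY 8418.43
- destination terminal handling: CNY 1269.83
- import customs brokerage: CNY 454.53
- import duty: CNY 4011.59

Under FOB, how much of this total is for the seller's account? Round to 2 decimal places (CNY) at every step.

Seller's account: CNY 54483.79

FOB: the seller bears costs until goods are on board at the origin port; the buyer bears freight, insurance and all costs thereafter.
Seller's account: goods 51994.26 + inland to port 1392.14 + export clearance 319.70 + origin terminal 777.69 = 54483.79
Buyer's account: freight 8418.43 + destination terminal 1269.83 + brokerage 454.53 + duty 4011.59 = 14154.38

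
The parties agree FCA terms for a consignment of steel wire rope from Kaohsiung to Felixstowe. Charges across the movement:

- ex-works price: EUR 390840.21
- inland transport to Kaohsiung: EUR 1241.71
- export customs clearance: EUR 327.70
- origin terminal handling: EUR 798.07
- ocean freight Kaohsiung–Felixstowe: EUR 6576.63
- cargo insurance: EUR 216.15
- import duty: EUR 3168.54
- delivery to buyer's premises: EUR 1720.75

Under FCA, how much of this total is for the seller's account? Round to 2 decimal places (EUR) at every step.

Seller's account: EUR 392409.62

FCA: the seller delivers export-cleared goods to the carrier; the buyer bears costs from that point.
Seller's account: goods 390840.21 + inland to port 1241.71 + export clearance 327.70 = 392409.62
Buyer's account: origin terminal 798.07 + freight 6576.63 + insurance 216.15 + duty 3168.54 + delivery 1720.75 = 12480.14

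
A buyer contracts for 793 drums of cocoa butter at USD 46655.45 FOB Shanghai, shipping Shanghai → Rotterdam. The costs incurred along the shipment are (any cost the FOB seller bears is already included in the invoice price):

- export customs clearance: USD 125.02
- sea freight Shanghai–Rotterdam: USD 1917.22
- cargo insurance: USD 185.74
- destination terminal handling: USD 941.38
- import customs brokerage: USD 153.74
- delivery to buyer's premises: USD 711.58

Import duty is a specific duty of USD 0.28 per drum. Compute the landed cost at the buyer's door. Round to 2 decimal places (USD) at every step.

Total landed cost: USD 50787.15

FOB: the seller bears costs until goods are on board at the origin port; the buyer bears freight, insurance and all costs thereafter.
Already in the invoice (seller's account under FOB): export clearance — exclude.
CIF value = FOB price + freight + insurance = 46655.45 + 1917.22 + 185.74 = 48758.41
Import duty = 793 × 0.28 = 222.04
Buyer bears: freight 1917.22 + insurance 185.74 + destination terminal 941.38 + brokerage 153.74 + delivery 711.58 + duty 222.04 = 4131.70
Landed cost = invoice 46655.45 + 4131.70 = 50787.15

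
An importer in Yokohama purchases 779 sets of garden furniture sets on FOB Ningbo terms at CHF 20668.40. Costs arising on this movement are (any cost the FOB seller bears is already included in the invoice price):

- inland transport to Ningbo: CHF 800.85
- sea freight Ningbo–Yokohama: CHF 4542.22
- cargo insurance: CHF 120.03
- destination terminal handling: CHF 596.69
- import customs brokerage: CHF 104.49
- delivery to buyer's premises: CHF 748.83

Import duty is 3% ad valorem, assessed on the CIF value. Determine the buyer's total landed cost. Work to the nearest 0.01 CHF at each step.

FOB: the seller bears costs until goods are on board at the origin port; the buyer bears freight, insurance and all costs thereafter.
Already in the invoice (seller's account under FOB): inland to port — exclude.
CIF value = FOB price + freight + insurance = 20668.40 + 4542.22 + 120.03 = 25330.65
Import duty = 25330.65 × 3% = 759.92
Buyer bears: freight 4542.22 + insurance 120.03 + destination terminal 596.69 + brokerage 104.49 + delivery 748.83 + duty 759.92 = 6872.18
Landed cost = invoice 20668.40 + 6872.18 = 27540.58

Total landed cost: CHF 27540.58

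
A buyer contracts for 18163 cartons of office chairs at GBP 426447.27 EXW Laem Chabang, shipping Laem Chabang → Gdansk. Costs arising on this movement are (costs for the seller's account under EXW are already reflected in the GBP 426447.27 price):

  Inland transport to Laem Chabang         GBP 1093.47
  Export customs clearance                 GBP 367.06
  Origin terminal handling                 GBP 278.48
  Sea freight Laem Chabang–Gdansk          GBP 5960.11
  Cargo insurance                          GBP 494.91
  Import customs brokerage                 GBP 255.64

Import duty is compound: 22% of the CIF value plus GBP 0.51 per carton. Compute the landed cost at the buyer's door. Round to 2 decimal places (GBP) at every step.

Total landed cost: GBP 539781.16

EXW: the seller makes goods available at their premises; the buyer bears all onward costs.
CIF value = EXW price + inland to port + export clearance + origin terminal + freight + insurance = 426447.27 + 1093.47 + 367.06 + 278.48 + 5960.11 + 494.91 = 434641.30
Ad valorem component: 434641.30 × 22% = 95621.09
Specific component: 18163 × 0.51 = 9263.13
Import duty = 95621.09 + 9263.13 = 104884.22
Buyer bears: inland to port 1093.47 + export clearance 367.06 + origin terminal 278.48 + freight 5960.11 + insurance 494.91 + brokerage 255.64 + duty 104884.22 = 113333.89
Landed cost = invoice 426447.27 + 113333.89 = 539781.16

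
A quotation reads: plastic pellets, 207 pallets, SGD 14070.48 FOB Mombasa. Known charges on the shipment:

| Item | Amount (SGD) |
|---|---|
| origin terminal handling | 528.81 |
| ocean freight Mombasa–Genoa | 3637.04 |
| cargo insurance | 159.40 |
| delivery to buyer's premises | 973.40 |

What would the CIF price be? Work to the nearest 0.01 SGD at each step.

Not relevant to the conversion: origin terminal — on the seller under both FOB and CIF; already in the FOB price and stays in the CIF price. delivery — on the buyer under both terms; not part of either seller's price.
From FOB to CIF, the seller additionally bears: freight, insurance.
CIF price = 14070.48 + 3637.04 + 159.40 = 17866.92

CIF price: SGD 17866.92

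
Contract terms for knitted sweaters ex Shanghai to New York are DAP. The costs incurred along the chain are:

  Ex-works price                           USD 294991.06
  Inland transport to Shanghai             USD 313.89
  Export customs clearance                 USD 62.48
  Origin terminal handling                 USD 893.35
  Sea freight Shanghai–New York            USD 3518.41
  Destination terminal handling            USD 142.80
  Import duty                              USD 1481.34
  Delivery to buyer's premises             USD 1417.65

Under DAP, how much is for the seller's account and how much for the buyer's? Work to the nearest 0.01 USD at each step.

Seller: USD 301339.64; buyer: USD 1481.34

DAP: the seller bears all costs to the named destination except import duty and clearance.
Seller's account: goods 294991.06 + inland to port 313.89 + export clearance 62.48 + origin terminal 893.35 + freight 3518.41 + destination terminal 142.80 + delivery 1417.65 = 301339.64
Buyer's account: duty 1481.34 = 1481.34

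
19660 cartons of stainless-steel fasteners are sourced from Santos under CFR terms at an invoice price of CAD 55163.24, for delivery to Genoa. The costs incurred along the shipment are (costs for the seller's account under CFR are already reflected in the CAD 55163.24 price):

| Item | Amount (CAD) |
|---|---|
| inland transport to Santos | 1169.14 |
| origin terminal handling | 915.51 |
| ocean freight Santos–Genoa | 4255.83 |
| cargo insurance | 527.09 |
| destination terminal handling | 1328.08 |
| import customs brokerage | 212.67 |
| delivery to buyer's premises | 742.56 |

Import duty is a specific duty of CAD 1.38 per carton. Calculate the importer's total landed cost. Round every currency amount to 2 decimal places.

CFR: the seller pays costs through ocean freight to the destination port, but not insurance.
Already in the invoice (seller's account under CFR): inland to port, origin terminal, freight — exclude.
CIF value = CFR price + insurance = 55163.24 + 527.09 = 55690.33
Import duty = 19660 × 1.38 = 27130.80
Buyer bears: insurance 527.09 + destination terminal 1328.08 + brokerage 212.67 + delivery 742.56 + duty 27130.80 = 29941.20
Landed cost = invoice 55163.24 + 29941.20 = 85104.44

Total landed cost: CAD 85104.44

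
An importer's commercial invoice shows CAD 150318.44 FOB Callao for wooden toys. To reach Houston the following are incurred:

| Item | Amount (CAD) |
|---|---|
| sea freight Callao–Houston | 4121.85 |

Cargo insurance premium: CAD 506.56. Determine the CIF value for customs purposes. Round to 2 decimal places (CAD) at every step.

CIF = FOB price + freight + insurance
CIF = 150318.44 + 4121.85 + 506.56 = 154946.85

CIF value: CAD 154946.85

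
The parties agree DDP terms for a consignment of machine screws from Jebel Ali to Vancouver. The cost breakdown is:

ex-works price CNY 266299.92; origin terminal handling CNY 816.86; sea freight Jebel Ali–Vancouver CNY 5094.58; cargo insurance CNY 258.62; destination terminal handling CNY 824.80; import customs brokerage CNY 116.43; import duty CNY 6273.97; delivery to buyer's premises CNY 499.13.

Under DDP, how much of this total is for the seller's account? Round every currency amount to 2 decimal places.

DDP: the seller bears all costs including import duty.
Seller's account: goods 266299.92 + origin terminal 816.86 + freight 5094.58 + insurance 258.62 + destination terminal 824.80 + brokerage 116.43 + duty 6273.97 + delivery 499.13 = 280184.31
Buyer's account: 0.00

Seller's account: CNY 280184.31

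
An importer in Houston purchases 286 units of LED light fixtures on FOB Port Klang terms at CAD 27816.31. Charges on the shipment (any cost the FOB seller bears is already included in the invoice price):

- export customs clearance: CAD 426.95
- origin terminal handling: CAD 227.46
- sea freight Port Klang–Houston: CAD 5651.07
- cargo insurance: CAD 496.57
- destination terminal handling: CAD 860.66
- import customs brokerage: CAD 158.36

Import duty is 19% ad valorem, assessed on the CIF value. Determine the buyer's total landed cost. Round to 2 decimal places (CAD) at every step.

FOB: the seller bears costs until goods are on board at the origin port; the buyer bears freight, insurance and all costs thereafter.
Already in the invoice (seller's account under FOB): export clearance, origin terminal — exclude.
CIF value = FOB price + freight + insurance = 27816.31 + 5651.07 + 496.57 = 33963.95
Import duty = 33963.95 × 19% = 6453.15
Buyer bears: freight 5651.07 + insurance 496.57 + destination terminal 860.66 + brokerage 158.36 + duty 6453.15 = 13619.81
Landed cost = invoice 27816.31 + 13619.81 = 41436.12

Total landed cost: CAD 41436.12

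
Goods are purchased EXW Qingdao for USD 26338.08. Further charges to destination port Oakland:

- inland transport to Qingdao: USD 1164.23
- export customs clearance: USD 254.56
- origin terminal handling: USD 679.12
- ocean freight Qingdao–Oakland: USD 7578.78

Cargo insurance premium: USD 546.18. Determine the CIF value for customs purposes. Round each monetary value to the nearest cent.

CIF value: USD 36560.95

CIF = EXW price + pre-shipment costs + freight + insurance
CIF = 26338.08 + 1164.23 + 254.56 + 679.12 + 7578.78 + 546.18 = 36560.95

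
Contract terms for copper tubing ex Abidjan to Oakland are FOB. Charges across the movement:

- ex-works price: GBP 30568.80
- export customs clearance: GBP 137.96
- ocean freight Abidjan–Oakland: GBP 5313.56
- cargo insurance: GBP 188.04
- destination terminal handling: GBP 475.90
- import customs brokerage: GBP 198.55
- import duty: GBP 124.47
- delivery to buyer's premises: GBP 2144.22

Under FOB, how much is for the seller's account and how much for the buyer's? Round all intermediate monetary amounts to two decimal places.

Seller: GBP 30706.76; buyer: GBP 8444.74

FOB: the seller bears costs until goods are on board at the origin port; the buyer bears freight, insurance and all costs thereafter.
Seller's account: goods 30568.80 + export clearance 137.96 = 30706.76
Buyer's account: freight 5313.56 + insurance 188.04 + destination terminal 475.90 + brokerage 198.55 + duty 124.47 + delivery 2144.22 = 8444.74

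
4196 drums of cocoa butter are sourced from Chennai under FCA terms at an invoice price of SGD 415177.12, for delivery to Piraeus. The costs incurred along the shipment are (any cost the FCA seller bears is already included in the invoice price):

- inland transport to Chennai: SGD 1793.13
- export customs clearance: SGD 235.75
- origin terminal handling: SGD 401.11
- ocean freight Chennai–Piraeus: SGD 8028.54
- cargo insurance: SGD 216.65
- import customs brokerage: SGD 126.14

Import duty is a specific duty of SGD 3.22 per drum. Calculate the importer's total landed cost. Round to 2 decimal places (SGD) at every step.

Total landed cost: SGD 437460.68

FCA: the seller delivers export-cleared goods to the carrier; the buyer bears costs from that point.
Already in the invoice (seller's account under FCA): inland to port, export clearance — exclude.
CIF value = FCA price + origin terminal + freight + insurance = 415177.12 + 401.11 + 8028.54 + 216.65 = 423823.42
Import duty = 4196 × 3.22 = 13511.12
Buyer bears: origin terminal 401.11 + freight 8028.54 + insurance 216.65 + brokerage 126.14 + duty 13511.12 = 22283.56
Landed cost = invoice 415177.12 + 22283.56 = 437460.68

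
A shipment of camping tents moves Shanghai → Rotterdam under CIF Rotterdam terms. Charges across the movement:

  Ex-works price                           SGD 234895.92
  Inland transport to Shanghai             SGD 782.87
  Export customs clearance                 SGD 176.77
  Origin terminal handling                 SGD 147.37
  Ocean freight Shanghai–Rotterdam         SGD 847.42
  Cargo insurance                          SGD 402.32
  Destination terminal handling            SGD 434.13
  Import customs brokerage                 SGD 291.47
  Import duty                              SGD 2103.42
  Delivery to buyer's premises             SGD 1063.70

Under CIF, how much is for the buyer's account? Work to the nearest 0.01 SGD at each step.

Buyer's account: SGD 3892.72

CIF: the seller pays costs through ocean freight and marine insurance to the destination port.
Seller's account: goods 234895.92 + inland to port 782.87 + export clearance 176.77 + origin terminal 147.37 + freight 847.42 + insurance 402.32 = 237252.67
Buyer's account: destination terminal 434.13 + brokerage 291.47 + duty 2103.42 + delivery 1063.70 = 3892.72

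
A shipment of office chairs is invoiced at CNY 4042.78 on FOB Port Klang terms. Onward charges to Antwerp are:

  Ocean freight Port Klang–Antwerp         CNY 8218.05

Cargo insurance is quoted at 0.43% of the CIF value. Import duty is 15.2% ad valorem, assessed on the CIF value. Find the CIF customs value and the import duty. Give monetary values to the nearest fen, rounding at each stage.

Let C be the CIF value. C = FOB price + freight + 0.43% × C
C − 0.43% × C = 4042.78 + 8218.05
0.9957 × C = 12260.83
C = 12260.83 / 0.9957 = 12313.78
Insurance premium = 0.43% × 12313.78 = 52.95
Import duty = 12313.78 × 15.2% = 1871.69

CIF value: CNY 12313.78; import duty: CNY 1871.69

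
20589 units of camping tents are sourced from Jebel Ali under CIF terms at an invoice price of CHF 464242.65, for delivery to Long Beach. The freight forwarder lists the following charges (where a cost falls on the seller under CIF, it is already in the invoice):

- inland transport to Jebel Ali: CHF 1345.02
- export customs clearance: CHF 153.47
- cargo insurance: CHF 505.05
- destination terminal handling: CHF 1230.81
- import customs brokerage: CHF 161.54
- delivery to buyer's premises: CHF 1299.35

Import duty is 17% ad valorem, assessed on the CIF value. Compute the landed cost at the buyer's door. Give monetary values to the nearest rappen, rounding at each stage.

CIF: the seller pays costs through ocean freight and marine insurance to the destination port.
Already in the invoice (seller's account under CIF): inland to port, export clearance, insurance — exclude.
The CIF price already equals the CIF value: 464242.65
Import duty = 464242.65 × 17% = 78921.25
Buyer bears: destination terminal 1230.81 + brokerage 161.54 + delivery 1299.35 + duty 78921.25 = 81612.95
Landed cost = invoice 464242.65 + 81612.95 = 545855.60

Total landed cost: CHF 545855.60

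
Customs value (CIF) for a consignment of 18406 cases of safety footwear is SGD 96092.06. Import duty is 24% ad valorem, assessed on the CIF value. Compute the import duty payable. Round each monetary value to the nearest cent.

Import duty = 96092.06 × 24% = 23062.09

Import duty: SGD 23062.09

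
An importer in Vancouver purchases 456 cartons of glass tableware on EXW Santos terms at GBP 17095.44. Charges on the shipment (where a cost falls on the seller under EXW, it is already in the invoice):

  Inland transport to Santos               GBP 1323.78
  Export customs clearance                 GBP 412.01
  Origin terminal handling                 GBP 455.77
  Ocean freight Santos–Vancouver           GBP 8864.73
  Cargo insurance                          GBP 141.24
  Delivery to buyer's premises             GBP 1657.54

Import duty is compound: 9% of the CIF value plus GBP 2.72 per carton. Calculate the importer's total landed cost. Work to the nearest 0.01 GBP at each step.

Total landed cost: GBP 33737.20

EXW: the seller makes goods available at their premises; the buyer bears all onward costs.
CIF value = EXW price + inland to port + export clearance + origin terminal + freight + insurance = 17095.44 + 1323.78 + 412.01 + 455.77 + 8864.73 + 141.24 = 28292.97
Ad valorem component: 28292.97 × 9% = 2546.37
Specific component: 456 × 2.72 = 1240.32
Import duty = 2546.37 + 1240.32 = 3786.69
Buyer bears: inland to port 1323.78 + export clearance 412.01 + origin terminal 455.77 + freight 8864.73 + insurance 141.24 + delivery 1657.54 + duty 3786.69 = 16641.76
Landed cost = invoice 17095.44 + 16641.76 = 33737.20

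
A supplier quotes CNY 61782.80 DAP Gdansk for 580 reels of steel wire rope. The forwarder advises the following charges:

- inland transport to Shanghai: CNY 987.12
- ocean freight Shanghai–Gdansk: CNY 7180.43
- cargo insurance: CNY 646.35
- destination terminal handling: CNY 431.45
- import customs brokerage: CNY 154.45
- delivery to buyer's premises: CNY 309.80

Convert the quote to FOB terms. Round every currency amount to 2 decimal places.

Not relevant to the conversion: inland to port — on the seller under both DAP and FOB; already in the DAP price and stays in the FOB price. brokerage — on the buyer under both terms; not part of either seller's price.
From DAP to FOB, the seller no longer bears: freight, insurance, destination terminal, delivery.
FOB price = 61782.80 − 7180.43 − 646.35 − 431.45 − 309.80 = 53214.77

FOB price: CNY 53214.77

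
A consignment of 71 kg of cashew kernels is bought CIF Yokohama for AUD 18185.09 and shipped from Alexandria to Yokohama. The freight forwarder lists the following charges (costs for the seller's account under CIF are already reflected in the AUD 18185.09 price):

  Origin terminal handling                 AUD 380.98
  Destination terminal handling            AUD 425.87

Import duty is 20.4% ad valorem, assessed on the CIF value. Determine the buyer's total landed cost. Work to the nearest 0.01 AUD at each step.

CIF: the seller pays costs through ocean freight and marine insurance to the destination port.
Already in the invoice (seller's account under CIF): origin terminal — exclude.
The CIF price already equals the CIF value: 18185.09
Import duty = 18185.09 × 20.4% = 3709.76
Buyer bears: destination terminal 425.87 + duty 3709.76 = 4135.63
Landed cost = invoice 18185.09 + 4135.63 = 22320.72

Total landed cost: AUD 22320.72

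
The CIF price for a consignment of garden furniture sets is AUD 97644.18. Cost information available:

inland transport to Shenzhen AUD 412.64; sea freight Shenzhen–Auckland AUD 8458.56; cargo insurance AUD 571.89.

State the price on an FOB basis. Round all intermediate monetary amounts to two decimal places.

Not relevant to the conversion: inland to port — on the seller under both CIF and FOB; already in the CIF price and stays in the FOB price.
From CIF to FOB, the seller no longer bears: freight, insurance.
FOB price = 97644.18 − 8458.56 − 571.89 = 88613.73

FOB price: AUD 88613.73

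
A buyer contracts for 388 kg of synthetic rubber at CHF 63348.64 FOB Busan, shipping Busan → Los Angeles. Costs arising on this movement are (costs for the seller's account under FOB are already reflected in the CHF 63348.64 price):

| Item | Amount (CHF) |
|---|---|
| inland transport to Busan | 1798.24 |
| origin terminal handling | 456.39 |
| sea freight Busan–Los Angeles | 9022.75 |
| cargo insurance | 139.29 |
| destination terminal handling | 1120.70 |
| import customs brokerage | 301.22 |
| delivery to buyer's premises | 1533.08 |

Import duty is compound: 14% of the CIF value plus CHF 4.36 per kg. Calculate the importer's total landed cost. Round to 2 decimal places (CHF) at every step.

Total landed cost: CHF 87308.86

FOB: the seller bears costs until goods are on board at the origin port; the buyer bears freight, insurance and all costs thereafter.
Already in the invoice (seller's account under FOB): inland to port, origin terminal — exclude.
CIF value = FOB price + freight + insurance = 63348.64 + 9022.75 + 139.29 = 72510.68
Ad valorem component: 72510.68 × 14% = 10151.50
Specific component: 388 × 4.36 = 1691.68
Import duty = 10151.50 + 1691.68 = 11843.18
Buyer bears: freight 9022.75 + insurance 139.29 + destination terminal 1120.70 + brokerage 301.22 + delivery 1533.08 + duty 11843.18 = 23960.22
Landed cost = invoice 63348.64 + 23960.22 = 87308.86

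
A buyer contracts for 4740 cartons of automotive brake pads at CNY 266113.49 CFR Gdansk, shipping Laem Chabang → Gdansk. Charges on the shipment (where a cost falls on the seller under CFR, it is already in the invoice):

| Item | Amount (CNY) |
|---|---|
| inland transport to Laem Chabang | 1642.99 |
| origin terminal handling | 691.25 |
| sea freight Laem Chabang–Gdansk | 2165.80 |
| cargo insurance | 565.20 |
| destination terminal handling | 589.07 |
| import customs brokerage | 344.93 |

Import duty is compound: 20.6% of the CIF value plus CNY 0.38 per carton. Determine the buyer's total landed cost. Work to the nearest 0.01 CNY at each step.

CFR: the seller pays costs through ocean freight to the destination port, but not insurance.
Already in the invoice (seller's account under CFR): inland to port, origin terminal, freight — exclude.
CIF value = CFR price + insurance = 266113.49 + 565.20 = 266678.69
Ad valorem component: 266678.69 × 20.6% = 54935.81
Specific component: 4740 × 0.38 = 1801.20
Import duty = 54935.81 + 1801.20 = 56737.01
Buyer bears: insurance 565.20 + destination terminal 589.07 + brokerage 344.93 + duty 56737.01 = 58236.21
Landed cost = invoice 266113.49 + 58236.21 = 324349.70

Total landed cost: CNY 324349.70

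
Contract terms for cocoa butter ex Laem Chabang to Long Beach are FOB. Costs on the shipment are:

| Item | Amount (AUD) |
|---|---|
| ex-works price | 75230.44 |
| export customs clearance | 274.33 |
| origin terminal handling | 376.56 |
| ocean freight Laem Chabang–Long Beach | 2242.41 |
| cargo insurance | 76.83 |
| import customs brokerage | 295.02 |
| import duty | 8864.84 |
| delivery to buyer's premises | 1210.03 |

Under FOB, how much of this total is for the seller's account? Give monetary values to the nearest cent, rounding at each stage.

FOB: the seller bears costs until goods are on board at the origin port; the buyer bears freight, insurance and all costs thereafter.
Seller's account: goods 75230.44 + export clearance 274.33 + origin terminal 376.56 = 75881.33
Buyer's account: freight 2242.41 + insurance 76.83 + brokerage 295.02 + duty 8864.84 + delivery 1210.03 = 12689.13

Seller's account: AUD 75881.33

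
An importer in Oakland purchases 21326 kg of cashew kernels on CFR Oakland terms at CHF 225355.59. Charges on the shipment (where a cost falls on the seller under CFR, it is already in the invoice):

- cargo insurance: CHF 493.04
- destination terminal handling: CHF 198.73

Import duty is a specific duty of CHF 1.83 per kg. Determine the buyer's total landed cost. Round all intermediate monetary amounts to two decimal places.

Total landed cost: CHF 265073.94

CFR: the seller pays costs through ocean freight to the destination port, but not insurance.
CIF value = CFR price + insurance = 225355.59 + 493.04 = 225848.63
Import duty = 21326 × 1.83 = 39026.58
Buyer bears: insurance 493.04 + destination terminal 198.73 + duty 39026.58 = 39718.35
Landed cost = invoice 225355.59 + 39718.35 = 265073.94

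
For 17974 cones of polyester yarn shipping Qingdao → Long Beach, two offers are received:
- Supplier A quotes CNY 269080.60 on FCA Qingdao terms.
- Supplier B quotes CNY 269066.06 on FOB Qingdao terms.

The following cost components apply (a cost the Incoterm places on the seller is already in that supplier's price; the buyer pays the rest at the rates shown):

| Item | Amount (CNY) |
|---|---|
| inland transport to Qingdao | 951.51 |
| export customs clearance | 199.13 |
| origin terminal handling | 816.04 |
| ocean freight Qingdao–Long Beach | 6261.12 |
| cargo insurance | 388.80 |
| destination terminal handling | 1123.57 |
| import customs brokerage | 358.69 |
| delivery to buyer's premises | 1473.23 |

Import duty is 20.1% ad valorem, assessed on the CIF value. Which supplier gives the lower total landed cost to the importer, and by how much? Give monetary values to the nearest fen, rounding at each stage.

Supplier B is cheaper by CNY 997.53

Supplier A (FCA):
CIF value = FCA price + origin terminal + freight + insurance = 269080.60 + 816.04 + 6261.12 + 388.80 = 276546.56
Import duty = 276546.56 × 20.1% = 55585.86
Buyer bears (A): 816.04 + 6261.12 + 388.80 + 1123.57 + 358.69 + 1473.23 = 10421.45
Landed cost (A) = invoice 269080.60 + 10421.45 + duty 55585.86 = 335087.91
Supplier B (FOB):
CIF value = FOB price + freight + insurance = 269066.06 + 6261.12 + 388.80 = 275715.98
Import duty = 275715.98 × 20.1% = 55418.91
Buyer bears (B): 6261.12 + 388.80 + 1123.57 + 358.69 + 1473.23 = 9605.41
Landed cost (B) = invoice 269066.06 + 9605.41 + duty 55418.91 = 334090.38
Difference = |335087.91 − 334090.38| = 997.53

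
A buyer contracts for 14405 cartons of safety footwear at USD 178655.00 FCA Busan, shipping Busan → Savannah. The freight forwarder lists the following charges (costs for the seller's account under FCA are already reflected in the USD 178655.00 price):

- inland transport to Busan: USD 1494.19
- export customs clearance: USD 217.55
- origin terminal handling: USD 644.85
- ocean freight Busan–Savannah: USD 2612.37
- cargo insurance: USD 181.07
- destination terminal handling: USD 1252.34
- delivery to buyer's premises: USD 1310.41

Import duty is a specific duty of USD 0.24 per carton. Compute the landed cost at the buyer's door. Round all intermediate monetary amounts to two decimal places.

FCA: the seller delivers export-cleared goods to the carrier; the buyer bears costs from that point.
Already in the invoice (seller's account under FCA): inland to port, export clearance — exclude.
CIF value = FCA price + origin terminal + freight + insurance = 178655.00 + 644.85 + 2612.37 + 181.07 = 182093.29
Import duty = 14405 × 0.24 = 3457.20
Buyer bears: origin terminal 644.85 + freight 2612.37 + insurance 181.07 + destination terminal 1252.34 + delivery 1310.41 + duty 3457.20 = 9458.24
Landed cost = invoice 178655.00 + 9458.24 = 188113.24

Total landed cost: USD 188113.24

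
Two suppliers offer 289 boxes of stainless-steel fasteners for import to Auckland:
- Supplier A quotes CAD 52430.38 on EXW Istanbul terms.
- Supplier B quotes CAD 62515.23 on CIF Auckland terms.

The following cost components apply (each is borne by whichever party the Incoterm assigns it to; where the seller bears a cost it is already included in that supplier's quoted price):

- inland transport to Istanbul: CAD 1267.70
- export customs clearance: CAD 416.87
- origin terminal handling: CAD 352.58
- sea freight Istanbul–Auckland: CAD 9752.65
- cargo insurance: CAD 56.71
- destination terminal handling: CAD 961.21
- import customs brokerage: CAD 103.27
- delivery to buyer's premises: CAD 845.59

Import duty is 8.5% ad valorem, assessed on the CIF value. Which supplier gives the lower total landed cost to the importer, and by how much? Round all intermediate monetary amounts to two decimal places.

Supplier A (EXW):
CIF value = EXW price + inland to port + export clearance + origin terminal + freight + insurance = 52430.38 + 1267.70 + 416.87 + 352.58 + 9752.65 + 56.71 = 64276.89
Import duty = 64276.89 × 8.5% = 5463.54
Buyer bears (A): 1267.70 + 416.87 + 352.58 + 9752.65 + 56.71 + 961.21 + 103.27 + 845.59 = 13756.58
Landed cost (A) = invoice 52430.38 + 13756.58 + duty 5463.54 = 71650.50
Supplier B (CIF):
The CIF price already equals the CIF value: 62515.23
Import duty = 62515.23 × 8.5% = 5313.79
Buyer bears (B): 961.21 + 103.27 + 845.59 = 1910.07
Landed cost (B) = invoice 62515.23 + 1910.07 + duty 5313.79 = 69739.09
Difference = |71650.50 − 69739.09| = 1911.41

Supplier B is cheaper by CAD 1911.41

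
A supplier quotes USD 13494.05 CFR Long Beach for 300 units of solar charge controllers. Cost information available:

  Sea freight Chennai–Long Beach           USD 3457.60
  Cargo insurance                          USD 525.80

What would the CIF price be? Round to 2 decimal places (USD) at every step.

Not relevant to the conversion: freight — on the seller under both CFR and CIF; already in the CFR price and stays in the CIF price.
From CFR to CIF, the seller additionally bears: insurance.
CIF price = 13494.05 + 525.80 = 14019.85

CIF price: USD 14019.85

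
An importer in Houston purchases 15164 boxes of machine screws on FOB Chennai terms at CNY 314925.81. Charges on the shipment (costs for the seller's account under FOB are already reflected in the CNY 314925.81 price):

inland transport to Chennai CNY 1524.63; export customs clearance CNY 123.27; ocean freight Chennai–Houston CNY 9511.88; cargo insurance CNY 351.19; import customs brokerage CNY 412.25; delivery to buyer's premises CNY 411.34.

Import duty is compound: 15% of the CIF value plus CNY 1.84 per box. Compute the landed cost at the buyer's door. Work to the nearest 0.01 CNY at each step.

FOB: the seller bears costs until goods are on board at the origin port; the buyer bears freight, insurance and all costs thereafter.
Already in the invoice (seller's account under FOB): inland to port, export clearance — exclude.
CIF value = FOB price + freight + insurance = 314925.81 + 9511.88 + 351.19 = 324788.88
Ad valorem component: 324788.88 × 15% = 48718.33
Specific component: 15164 × 1.84 = 27901.76
Import duty = 48718.33 + 27901.76 = 76620.09
Buyer bears: freight 9511.88 + insurance 351.19 + brokerage 412.25 + delivery 411.34 + duty 76620.09 = 87306.75
Landed cost = invoice 314925.81 + 87306.75 = 402232.56

Total landed cost: CNY 402232.56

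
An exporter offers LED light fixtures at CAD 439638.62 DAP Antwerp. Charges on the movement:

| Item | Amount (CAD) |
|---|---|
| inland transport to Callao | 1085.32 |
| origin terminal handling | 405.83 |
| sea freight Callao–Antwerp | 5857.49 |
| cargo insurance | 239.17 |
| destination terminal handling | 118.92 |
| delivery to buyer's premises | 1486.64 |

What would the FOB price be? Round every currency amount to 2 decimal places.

FOB price: CAD 431936.40

Not relevant to the conversion: origin terminal, inland to port — on the seller under both DAP and FOB; already in the DAP price and stays in the FOB price.
From DAP to FOB, the seller no longer bears: freight, insurance, destination terminal, delivery.
FOB price = 439638.62 − 5857.49 − 239.17 − 118.92 − 1486.64 = 431936.40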